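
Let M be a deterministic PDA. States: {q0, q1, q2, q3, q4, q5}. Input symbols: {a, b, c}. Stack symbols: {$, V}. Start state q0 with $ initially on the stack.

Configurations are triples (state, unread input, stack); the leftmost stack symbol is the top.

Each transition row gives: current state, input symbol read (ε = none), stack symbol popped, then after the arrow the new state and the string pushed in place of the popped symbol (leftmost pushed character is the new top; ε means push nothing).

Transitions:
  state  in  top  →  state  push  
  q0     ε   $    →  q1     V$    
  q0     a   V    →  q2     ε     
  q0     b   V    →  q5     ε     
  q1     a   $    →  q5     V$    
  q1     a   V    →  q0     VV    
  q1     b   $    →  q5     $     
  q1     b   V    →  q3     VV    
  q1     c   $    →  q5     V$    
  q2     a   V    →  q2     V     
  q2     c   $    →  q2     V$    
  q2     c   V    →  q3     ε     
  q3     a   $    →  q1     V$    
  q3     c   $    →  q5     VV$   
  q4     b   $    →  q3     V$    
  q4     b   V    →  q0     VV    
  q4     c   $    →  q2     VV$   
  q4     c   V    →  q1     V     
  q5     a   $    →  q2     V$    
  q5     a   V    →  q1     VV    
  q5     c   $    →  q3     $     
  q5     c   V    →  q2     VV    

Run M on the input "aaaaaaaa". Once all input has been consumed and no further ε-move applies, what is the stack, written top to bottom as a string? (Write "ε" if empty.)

(q0, aaaaaaaa, $)
  ε-move, top $: go to q1, push V$ → (q1, aaaaaaaa, V$)
  read a, top V: go to q0, push VV → (q0, aaaaaaa, VV$)
  read a, top V: go to q2, push ε → (q2, aaaaaa, V$)
  read a, top V: go to q2, push V → (q2, aaaaa, V$)
  read a, top V: go to q2, push V → (q2, aaaa, V$)
  read a, top V: go to q2, push V → (q2, aaa, V$)
  read a, top V: go to q2, push V → (q2, aa, V$)
  read a, top V: go to q2, push V → (q2, a, V$)
  read a, top V: go to q2, push V → (q2, ε, V$)
All input consumed in state q2 with stack V$.

V$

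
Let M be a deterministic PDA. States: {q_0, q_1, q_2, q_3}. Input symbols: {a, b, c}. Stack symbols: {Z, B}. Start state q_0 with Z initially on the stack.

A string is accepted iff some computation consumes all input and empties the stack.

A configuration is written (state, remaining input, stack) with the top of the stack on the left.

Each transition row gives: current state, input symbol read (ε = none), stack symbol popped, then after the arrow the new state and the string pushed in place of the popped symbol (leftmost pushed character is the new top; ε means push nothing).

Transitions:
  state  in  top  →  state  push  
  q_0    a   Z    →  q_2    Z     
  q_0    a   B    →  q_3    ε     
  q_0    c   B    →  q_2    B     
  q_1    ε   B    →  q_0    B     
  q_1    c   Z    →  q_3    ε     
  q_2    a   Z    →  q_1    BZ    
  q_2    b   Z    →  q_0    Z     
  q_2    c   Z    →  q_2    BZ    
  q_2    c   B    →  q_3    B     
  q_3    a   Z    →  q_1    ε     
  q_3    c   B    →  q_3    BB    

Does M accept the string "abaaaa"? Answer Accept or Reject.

Accept

(q_0, abaaaa, Z)
  read a, top Z: go to q_2, push Z → (q_2, baaaa, Z)
  read b, top Z: go to q_0, push Z → (q_0, aaaa, Z)
  read a, top Z: go to q_2, push Z → (q_2, aaa, Z)
  read a, top Z: go to q_1, push BZ → (q_1, aa, BZ)
  ε-move, top B: go to q_0, push B → (q_0, aa, BZ)
  read a, top B: go to q_3, push ε → (q_3, a, Z)
  read a, top Z: go to q_1, push ε → (q_1, ε, ε)
All input consumed and the stack is empty.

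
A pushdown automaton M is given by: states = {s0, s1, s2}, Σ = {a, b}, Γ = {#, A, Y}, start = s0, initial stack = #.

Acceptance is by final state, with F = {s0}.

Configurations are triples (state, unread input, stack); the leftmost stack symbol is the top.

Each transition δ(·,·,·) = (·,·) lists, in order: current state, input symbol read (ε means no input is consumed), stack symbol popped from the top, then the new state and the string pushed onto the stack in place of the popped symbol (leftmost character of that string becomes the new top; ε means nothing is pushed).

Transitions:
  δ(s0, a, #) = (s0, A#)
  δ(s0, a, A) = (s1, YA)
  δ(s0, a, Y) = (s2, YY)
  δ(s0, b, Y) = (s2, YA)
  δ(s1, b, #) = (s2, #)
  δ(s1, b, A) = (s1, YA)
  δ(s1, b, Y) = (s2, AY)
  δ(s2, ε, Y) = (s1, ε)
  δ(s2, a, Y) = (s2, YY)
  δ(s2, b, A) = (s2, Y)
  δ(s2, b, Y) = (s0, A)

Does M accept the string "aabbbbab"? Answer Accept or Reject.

Accept

One accepting computation: (s0, aabbbbab, #) ⊢ (s0, abbbbab, A#) ⊢ (s1, bbbbab, YA#) ⊢ (s2, bbbab, AYA#) ⊢ (s2, bbab, YYA#) ⊢ (s1, bbab, YA#) ⊢ (s2, bab, AYA#) ⊢ (s2, ab, YYA#) ⊢ (s2, b, YYYA#) ⊢ (s0, ε, AYYA#)
All input consumed and state s0 ∈ F.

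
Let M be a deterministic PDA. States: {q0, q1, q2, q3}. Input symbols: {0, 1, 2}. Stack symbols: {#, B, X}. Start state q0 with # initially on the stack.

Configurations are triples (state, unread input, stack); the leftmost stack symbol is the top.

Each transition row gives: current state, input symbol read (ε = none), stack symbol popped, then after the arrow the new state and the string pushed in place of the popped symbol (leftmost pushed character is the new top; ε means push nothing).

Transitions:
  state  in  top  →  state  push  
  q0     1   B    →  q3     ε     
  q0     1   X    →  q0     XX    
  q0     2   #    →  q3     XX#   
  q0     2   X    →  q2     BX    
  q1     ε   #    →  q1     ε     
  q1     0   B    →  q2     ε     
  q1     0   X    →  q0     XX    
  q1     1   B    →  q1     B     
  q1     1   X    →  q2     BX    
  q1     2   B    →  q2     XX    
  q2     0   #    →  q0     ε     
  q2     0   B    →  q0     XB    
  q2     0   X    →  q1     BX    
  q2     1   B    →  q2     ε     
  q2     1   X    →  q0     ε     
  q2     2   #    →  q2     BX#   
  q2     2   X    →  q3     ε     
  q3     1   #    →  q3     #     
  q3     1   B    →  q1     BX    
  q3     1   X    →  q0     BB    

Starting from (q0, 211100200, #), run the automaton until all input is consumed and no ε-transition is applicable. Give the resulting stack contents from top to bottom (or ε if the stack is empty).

(q0, 211100200, #) ⊢ (q3, 11100200, XX#) ⊢ (q0, 1100200, BBX#) ⊢ (q3, 100200, BX#) ⊢ (q1, 00200, BXX#) ⊢ (q2, 0200, XX#) ⊢ (q1, 200, BXX#) ⊢ (q2, 00, XXXX#) ⊢ (q1, 0, BXXXX#) ⊢ (q2, ε, XXXX#)
All input consumed in state q2 with stack XXXX#.

XXXX#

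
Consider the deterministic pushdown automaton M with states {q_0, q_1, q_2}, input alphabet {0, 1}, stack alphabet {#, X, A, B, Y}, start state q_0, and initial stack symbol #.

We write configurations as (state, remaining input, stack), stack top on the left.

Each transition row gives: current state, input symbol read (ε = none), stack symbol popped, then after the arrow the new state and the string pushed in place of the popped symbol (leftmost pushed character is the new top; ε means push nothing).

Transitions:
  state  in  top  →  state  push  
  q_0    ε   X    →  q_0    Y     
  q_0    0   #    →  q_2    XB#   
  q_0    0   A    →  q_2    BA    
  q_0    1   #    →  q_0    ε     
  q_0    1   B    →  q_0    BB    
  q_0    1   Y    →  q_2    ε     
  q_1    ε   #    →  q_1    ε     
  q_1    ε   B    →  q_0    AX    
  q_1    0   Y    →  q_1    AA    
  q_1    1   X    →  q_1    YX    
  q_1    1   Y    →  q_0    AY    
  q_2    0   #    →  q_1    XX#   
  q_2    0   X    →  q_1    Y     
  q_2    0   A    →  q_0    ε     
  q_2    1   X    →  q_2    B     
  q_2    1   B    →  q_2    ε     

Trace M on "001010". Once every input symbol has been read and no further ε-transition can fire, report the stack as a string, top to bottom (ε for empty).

YB#

(q_0, 001010, #) ⊢ (q_2, 01010, XB#) ⊢ (q_1, 1010, YB#) ⊢ (q_0, 010, AYB#) ⊢ (q_2, 10, BAYB#) ⊢ (q_2, 0, AYB#) ⊢ (q_0, ε, YB#)
All input consumed in state q_0 with stack YB#.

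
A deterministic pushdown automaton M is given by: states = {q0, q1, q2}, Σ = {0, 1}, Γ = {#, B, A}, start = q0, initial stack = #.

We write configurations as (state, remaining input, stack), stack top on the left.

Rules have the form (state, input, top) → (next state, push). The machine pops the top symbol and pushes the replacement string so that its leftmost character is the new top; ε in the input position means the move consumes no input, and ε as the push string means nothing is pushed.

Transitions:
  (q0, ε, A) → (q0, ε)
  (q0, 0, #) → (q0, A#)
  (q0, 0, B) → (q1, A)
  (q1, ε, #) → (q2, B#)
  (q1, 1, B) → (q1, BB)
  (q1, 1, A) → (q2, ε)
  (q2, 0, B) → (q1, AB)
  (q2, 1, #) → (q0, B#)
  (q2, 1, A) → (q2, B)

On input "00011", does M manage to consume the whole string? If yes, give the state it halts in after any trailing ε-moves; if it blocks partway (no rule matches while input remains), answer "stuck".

(q0, 00011, #)
  read 0, top #: go to q0, push A# → (q0, 0011, A#)
  ε-move, top A: go to q0, push ε → (q0, 0011, #)
  read 0, top #: go to q0, push A# → (q0, 011, A#)
  ε-move, top A: go to q0, push ε → (q0, 011, #)
  read 0, top #: go to q0, push A# → (q0, 11, A#)
  ε-move, top A: go to q0, push ε → (q0, 11, #)
No transition for (q0, 1, top #); M blocks with input 11 remaining.

stuck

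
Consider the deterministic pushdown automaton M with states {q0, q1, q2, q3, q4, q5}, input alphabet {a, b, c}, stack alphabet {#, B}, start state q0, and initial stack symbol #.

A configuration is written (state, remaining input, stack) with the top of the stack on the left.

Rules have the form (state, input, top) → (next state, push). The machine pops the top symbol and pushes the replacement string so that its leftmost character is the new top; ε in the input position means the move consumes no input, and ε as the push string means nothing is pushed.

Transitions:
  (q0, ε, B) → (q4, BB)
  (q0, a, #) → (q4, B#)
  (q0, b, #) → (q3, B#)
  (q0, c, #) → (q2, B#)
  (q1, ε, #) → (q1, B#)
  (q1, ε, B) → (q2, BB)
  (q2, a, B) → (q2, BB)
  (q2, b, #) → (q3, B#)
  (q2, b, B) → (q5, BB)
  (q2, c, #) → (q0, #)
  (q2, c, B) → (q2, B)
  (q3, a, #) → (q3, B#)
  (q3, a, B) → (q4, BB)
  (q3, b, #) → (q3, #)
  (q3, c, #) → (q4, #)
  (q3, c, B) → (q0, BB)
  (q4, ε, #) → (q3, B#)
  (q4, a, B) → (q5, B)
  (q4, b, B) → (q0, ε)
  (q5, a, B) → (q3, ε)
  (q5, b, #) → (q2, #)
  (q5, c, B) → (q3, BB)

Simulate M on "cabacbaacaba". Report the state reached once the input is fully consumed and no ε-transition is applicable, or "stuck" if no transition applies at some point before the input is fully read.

stuck

(q0, cabacbaacaba, #)
  read c, top #: go to q2, push B# → (q2, abacbaacaba, B#)
  read a, top B: go to q2, push BB → (q2, bacbaacaba, BB#)
  read b, top B: go to q5, push BB → (q5, acbaacaba, BBB#)
  read a, top B: go to q3, push ε → (q3, cbaacaba, BB#)
  read c, top B: go to q0, push BB → (q0, baacaba, BBB#)
  ε-move, top B: go to q4, push BB → (q4, baacaba, BBBB#)
  read b, top B: go to q0, push ε → (q0, aacaba, BBB#)
  ε-move, top B: go to q4, push BB → (q4, aacaba, BBBB#)
  read a, top B: go to q5, push B → (q5, acaba, BBBB#)
  read a, top B: go to q3, push ε → (q3, caba, BBB#)
  read c, top B: go to q0, push BB → (q0, aba, BBBB#)
  ε-move, top B: go to q4, push BB → (q4, aba, BBBBB#)
  read a, top B: go to q5, push B → (q5, ba, BBBBB#)
No transition for (q5, b, top B); M blocks with input ba remaining.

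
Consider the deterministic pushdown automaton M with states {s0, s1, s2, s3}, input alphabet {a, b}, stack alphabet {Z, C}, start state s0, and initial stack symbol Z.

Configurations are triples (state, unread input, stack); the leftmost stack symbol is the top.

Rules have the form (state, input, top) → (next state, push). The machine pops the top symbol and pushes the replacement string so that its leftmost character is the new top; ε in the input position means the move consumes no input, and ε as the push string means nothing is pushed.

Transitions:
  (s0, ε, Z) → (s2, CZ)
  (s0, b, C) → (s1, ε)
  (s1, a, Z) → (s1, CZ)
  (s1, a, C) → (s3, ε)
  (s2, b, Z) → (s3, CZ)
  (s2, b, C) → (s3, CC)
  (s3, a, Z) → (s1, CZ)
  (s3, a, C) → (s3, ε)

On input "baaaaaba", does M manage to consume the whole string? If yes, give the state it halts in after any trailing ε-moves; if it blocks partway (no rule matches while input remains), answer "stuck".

stuck

(s0, baaaaaba, Z)
  ε-move, top Z: go to s2, push CZ → (s2, baaaaaba, CZ)
  read b, top C: go to s3, push CC → (s3, aaaaaba, CCZ)
  read a, top C: go to s3, push ε → (s3, aaaaba, CZ)
  read a, top C: go to s3, push ε → (s3, aaaba, Z)
  read a, top Z: go to s1, push CZ → (s1, aaba, CZ)
  read a, top C: go to s3, push ε → (s3, aba, Z)
  read a, top Z: go to s1, push CZ → (s1, ba, CZ)
No transition for (s1, b, top C); M blocks with input ba remaining.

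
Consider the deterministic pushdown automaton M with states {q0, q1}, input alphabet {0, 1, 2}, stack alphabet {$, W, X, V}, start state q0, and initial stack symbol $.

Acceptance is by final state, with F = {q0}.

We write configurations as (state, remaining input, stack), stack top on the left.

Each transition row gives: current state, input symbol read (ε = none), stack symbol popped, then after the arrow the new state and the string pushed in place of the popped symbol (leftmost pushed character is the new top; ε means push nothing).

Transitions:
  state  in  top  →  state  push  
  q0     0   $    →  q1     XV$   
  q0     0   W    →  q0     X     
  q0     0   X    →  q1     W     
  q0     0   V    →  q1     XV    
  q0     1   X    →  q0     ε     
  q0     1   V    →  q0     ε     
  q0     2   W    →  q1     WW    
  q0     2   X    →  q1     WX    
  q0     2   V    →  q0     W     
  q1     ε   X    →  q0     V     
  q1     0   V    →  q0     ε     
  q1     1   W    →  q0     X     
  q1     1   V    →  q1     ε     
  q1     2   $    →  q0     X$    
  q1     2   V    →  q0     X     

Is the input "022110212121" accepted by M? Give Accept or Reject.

Accept

(q0, 022110212121, $)
  read 0, top $: go to q1, push XV$ → (q1, 22110212121, XV$)
  ε-move, top X: go to q0, push V → (q0, 22110212121, VV$)
  read 2, top V: go to q0, push W → (q0, 2110212121, WV$)
  read 2, top W: go to q1, push WW → (q1, 110212121, WWV$)
  read 1, top W: go to q0, push X → (q0, 10212121, XWV$)
  read 1, top X: go to q0, push ε → (q0, 0212121, WV$)
  read 0, top W: go to q0, push X → (q0, 212121, XV$)
  read 2, top X: go to q1, push WX → (q1, 12121, WXV$)
  read 1, top W: go to q0, push X → (q0, 2121, XXV$)
  read 2, top X: go to q1, push WX → (q1, 121, WXXV$)
  read 1, top W: go to q0, push X → (q0, 21, XXXV$)
  read 2, top X: go to q1, push WX → (q1, 1, WXXXV$)
  read 1, top W: go to q0, push X → (q0, ε, XXXXV$)
All input consumed; state q0 ∈ F.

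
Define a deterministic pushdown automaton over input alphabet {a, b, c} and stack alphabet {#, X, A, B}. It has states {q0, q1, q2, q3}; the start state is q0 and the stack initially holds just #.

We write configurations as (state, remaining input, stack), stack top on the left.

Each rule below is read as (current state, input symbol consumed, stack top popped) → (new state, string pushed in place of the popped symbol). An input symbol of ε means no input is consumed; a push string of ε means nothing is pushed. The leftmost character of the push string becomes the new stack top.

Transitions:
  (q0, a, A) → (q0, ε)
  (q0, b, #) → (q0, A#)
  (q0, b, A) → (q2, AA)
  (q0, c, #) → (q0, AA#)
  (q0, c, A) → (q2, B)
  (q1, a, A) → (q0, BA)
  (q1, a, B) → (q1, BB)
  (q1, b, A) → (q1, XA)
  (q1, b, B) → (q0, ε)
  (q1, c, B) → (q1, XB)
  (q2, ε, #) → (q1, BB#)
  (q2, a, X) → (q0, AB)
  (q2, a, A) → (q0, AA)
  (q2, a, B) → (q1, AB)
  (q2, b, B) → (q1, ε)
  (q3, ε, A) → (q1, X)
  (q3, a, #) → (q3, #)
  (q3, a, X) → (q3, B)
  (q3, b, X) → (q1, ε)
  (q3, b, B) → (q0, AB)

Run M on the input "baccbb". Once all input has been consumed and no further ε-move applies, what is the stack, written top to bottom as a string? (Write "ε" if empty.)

(q0, baccbb, #)
  read b, top #: go to q0, push A# → (q0, accbb, A#)
  read a, top A: go to q0, push ε → (q0, ccbb, #)
  read c, top #: go to q0, push AA# → (q0, cbb, AA#)
  read c, top A: go to q2, push B → (q2, bb, BA#)
  read b, top B: go to q1, push ε → (q1, b, A#)
  read b, top A: go to q1, push XA → (q1, ε, XA#)
All input consumed in state q1 with stack XA#.

XA#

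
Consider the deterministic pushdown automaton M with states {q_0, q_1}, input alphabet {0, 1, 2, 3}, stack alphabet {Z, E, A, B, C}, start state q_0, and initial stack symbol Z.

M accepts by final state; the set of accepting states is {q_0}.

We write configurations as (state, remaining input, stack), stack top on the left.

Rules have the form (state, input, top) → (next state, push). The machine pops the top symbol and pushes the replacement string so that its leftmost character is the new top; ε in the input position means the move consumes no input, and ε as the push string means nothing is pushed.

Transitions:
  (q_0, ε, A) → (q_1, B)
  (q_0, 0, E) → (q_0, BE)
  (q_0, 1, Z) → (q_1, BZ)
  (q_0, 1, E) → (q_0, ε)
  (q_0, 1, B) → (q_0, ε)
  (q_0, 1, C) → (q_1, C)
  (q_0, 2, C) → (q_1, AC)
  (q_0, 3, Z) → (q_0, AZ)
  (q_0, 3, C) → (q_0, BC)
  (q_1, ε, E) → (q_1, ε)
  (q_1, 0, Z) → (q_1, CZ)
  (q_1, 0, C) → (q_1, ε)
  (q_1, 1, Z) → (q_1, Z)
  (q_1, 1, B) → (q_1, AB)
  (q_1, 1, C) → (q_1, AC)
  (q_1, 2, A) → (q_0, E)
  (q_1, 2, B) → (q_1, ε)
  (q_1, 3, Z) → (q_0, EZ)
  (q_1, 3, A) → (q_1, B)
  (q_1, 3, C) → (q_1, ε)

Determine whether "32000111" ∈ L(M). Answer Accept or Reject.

(q_0, 32000111, Z) ⊢ (q_0, 2000111, AZ) ⊢ (q_1, 2000111, BZ) ⊢ (q_1, 000111, Z) ⊢ (q_1, 00111, CZ) ⊢ (q_1, 0111, Z) ⊢ (q_1, 111, CZ) ⊢ (q_1, 11, ACZ)
No transition applies at (q_1, 11, ACZ); input not fully consumed.

Reject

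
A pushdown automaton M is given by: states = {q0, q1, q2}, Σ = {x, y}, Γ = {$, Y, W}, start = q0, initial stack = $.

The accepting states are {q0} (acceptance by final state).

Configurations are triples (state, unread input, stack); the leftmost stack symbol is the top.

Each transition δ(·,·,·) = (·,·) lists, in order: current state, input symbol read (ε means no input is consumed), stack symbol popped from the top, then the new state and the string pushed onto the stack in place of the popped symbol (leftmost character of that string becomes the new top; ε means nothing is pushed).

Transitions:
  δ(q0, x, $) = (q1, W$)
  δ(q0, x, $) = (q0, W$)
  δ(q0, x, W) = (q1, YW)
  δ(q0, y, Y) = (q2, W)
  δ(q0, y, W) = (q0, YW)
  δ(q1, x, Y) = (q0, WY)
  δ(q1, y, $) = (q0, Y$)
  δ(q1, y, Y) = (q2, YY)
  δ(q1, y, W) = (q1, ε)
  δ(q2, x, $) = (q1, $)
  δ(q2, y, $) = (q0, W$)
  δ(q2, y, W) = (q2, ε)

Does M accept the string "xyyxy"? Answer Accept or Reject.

No computation consumes all input and reaches a final state.

Reject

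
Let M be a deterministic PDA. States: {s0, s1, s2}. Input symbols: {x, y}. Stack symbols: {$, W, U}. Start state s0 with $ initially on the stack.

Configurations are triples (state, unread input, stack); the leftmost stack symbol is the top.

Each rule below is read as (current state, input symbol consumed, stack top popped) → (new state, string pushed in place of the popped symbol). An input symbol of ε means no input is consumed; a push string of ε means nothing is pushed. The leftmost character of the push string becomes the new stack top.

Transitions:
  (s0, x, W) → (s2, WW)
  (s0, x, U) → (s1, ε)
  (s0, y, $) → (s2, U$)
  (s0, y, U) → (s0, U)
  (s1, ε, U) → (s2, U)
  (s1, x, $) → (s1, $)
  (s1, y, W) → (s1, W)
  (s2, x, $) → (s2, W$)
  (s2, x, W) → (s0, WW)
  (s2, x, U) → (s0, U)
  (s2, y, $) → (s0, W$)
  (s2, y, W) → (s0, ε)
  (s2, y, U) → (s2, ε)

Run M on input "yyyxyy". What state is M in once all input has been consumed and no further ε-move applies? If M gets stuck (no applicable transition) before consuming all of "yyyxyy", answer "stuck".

(s0, yyyxyy, $)
  read y, top $: go to s2, push U$ → (s2, yyxyy, U$)
  read y, top U: go to s2, push ε → (s2, yxyy, $)
  read y, top $: go to s0, push W$ → (s0, xyy, W$)
  read x, top W: go to s2, push WW → (s2, yy, WW$)
  read y, top W: go to s0, push ε → (s0, y, W$)
No transition for (s0, y, top W); M blocks with input y remaining.

stuck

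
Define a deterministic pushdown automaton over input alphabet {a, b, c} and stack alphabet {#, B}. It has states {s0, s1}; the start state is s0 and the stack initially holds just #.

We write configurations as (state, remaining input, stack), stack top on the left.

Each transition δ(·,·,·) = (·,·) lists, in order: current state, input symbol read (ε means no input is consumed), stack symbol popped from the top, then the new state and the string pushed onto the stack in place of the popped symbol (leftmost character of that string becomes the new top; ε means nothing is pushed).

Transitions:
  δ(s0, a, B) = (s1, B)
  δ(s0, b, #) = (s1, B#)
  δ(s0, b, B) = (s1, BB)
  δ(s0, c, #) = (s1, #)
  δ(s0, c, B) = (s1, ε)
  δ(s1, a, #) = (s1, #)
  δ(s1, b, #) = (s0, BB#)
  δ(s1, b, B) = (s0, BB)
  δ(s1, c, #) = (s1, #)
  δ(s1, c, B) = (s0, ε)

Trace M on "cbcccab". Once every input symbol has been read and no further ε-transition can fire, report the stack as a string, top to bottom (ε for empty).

(s0, cbcccab, #)
  read c, top #: go to s1, push # → (s1, bcccab, #)
  read b, top #: go to s0, push BB# → (s0, cccab, BB#)
  read c, top B: go to s1, push ε → (s1, ccab, B#)
  read c, top B: go to s0, push ε → (s0, cab, #)
  read c, top #: go to s1, push # → (s1, ab, #)
  read a, top #: go to s1, push # → (s1, b, #)
  read b, top #: go to s0, push BB# → (s0, ε, BB#)
All input consumed in state s0 with stack BB#.

BB#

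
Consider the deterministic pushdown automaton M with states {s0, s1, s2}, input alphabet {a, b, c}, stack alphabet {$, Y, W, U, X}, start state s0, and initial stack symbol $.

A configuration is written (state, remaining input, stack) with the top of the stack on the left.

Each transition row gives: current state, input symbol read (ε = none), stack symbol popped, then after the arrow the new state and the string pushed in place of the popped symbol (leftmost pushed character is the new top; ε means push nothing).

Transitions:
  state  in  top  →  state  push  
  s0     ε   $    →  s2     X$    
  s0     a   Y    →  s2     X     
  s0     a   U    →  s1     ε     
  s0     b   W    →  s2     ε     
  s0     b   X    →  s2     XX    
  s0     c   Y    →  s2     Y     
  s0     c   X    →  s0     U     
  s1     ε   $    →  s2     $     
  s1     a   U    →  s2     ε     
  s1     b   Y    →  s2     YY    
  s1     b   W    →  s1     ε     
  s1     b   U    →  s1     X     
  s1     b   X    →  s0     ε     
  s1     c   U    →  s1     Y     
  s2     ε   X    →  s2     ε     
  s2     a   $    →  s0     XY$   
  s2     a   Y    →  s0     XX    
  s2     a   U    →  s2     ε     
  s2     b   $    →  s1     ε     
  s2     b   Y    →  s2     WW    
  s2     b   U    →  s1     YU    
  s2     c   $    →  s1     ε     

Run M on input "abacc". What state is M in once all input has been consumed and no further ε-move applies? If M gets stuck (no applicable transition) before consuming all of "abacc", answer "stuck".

stuck

(s0, abacc, $)
  ε-move, top $: go to s2, push X$ → (s2, abacc, X$)
  ε-move, top X: go to s2, push ε → (s2, abacc, $)
  read a, top $: go to s0, push XY$ → (s0, bacc, XY$)
  read b, top X: go to s2, push XX → (s2, acc, XXY$)
  ε-move, top X: go to s2, push ε → (s2, acc, XY$)
  ε-move, top X: go to s2, push ε → (s2, acc, Y$)
  read a, top Y: go to s0, push XX → (s0, cc, XX$)
  read c, top X: go to s0, push U → (s0, c, UX$)
No transition for (s0, c, top U); M blocks with input c remaining.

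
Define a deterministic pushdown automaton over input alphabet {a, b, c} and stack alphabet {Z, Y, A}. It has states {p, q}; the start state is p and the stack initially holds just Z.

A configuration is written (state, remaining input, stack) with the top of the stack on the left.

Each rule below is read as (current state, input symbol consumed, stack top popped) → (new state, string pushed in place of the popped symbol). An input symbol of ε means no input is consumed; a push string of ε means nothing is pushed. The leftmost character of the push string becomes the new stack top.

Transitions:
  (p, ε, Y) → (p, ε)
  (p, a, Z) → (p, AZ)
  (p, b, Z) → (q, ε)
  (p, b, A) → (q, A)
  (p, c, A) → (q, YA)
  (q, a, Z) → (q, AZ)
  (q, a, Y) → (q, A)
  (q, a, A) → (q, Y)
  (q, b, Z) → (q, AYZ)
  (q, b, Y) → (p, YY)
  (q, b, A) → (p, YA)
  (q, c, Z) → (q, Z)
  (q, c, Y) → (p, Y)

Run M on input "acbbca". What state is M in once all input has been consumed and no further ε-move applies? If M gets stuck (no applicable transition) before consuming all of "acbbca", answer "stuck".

stuck

(p, acbbca, Z)
  read a, top Z: go to p, push AZ → (p, cbbca, AZ)
  read c, top A: go to q, push YA → (q, bbca, YAZ)
  read b, top Y: go to p, push YY → (p, bca, YYAZ)
  ε-move, top Y: go to p, push ε → (p, bca, YAZ)
  ε-move, top Y: go to p, push ε → (p, bca, AZ)
  read b, top A: go to q, push A → (q, ca, AZ)
No transition for (q, c, top A); M blocks with input ca remaining.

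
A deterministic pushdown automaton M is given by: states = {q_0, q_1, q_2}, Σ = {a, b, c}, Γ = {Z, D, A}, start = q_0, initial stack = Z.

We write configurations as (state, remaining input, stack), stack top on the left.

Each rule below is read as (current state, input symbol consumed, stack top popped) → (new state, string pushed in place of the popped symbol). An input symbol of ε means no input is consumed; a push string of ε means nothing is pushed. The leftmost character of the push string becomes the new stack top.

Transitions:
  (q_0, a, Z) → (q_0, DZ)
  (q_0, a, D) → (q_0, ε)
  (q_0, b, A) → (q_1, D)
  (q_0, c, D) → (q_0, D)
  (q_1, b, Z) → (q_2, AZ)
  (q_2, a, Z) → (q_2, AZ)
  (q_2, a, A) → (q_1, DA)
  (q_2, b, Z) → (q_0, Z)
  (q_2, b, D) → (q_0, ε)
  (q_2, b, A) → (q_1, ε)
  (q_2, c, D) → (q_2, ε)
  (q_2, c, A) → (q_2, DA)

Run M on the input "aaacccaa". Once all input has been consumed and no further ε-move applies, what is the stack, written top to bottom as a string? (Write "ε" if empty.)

(q_0, aaacccaa, Z) ⊢ (q_0, aacccaa, DZ) ⊢ (q_0, acccaa, Z) ⊢ (q_0, cccaa, DZ) ⊢ (q_0, ccaa, DZ) ⊢ (q_0, caa, DZ) ⊢ (q_0, aa, DZ) ⊢ (q_0, a, Z) ⊢ (q_0, ε, DZ)
All input consumed in state q_0 with stack DZ.

DZ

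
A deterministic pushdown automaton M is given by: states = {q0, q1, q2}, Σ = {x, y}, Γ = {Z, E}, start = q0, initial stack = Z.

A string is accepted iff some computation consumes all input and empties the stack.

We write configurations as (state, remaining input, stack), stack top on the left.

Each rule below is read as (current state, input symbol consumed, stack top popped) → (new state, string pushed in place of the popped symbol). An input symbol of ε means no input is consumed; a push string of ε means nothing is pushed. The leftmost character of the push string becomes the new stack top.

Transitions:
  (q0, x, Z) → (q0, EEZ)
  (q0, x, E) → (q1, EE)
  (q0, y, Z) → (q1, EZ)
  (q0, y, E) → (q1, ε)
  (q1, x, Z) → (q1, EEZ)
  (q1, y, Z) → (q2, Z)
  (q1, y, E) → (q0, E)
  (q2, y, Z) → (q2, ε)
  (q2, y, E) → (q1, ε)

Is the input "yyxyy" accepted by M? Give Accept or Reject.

(q0, yyxyy, Z) ⊢ (q1, yxyy, EZ) ⊢ (q0, xyy, EZ) ⊢ (q1, yy, EEZ) ⊢ (q0, y, EEZ) ⊢ (q1, ε, EZ)
All input consumed; stack is EZ, not empty, and no further ε-move applies.

Reject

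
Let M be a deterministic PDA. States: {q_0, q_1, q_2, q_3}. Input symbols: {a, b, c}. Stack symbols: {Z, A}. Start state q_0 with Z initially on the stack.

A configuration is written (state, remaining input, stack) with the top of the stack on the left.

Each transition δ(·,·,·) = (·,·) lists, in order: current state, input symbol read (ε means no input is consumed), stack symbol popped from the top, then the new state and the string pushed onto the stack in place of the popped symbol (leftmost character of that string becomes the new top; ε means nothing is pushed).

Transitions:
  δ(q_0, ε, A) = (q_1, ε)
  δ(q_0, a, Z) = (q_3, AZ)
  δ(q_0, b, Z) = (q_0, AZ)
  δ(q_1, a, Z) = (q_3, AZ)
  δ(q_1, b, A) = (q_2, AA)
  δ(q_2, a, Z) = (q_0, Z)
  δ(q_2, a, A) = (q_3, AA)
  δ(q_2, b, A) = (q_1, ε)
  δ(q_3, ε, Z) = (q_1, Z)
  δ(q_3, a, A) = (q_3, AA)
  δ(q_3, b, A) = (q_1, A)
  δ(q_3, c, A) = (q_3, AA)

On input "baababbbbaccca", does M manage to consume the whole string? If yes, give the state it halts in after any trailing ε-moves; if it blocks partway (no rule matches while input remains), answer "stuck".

(q_0, baababbbbaccca, Z) ⊢ (q_0, aababbbbaccca, AZ) ⊢ (q_1, aababbbbaccca, Z) ⊢ (q_3, ababbbbaccca, AZ) ⊢ (q_3, babbbbaccca, AAZ) ⊢ (q_1, abbbbaccca, AAZ)
No transition for (q_1, a, top A); M blocks with input abbbbaccca remaining.

stuck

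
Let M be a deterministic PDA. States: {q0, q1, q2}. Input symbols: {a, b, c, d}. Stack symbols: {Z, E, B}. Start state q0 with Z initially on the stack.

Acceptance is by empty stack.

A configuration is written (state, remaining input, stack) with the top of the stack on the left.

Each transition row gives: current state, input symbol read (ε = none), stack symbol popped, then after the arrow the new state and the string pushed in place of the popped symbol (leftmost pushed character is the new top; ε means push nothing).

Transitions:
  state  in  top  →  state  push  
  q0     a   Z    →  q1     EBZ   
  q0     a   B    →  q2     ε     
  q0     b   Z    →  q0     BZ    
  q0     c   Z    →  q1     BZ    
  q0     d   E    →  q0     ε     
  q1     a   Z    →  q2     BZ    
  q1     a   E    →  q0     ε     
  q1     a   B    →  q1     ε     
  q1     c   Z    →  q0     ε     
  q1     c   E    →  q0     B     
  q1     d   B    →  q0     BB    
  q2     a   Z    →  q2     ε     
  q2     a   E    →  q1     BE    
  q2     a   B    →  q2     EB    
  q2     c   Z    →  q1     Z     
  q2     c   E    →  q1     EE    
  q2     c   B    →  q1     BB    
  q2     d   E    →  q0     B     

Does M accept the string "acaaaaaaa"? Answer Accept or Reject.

(q0, acaaaaaaa, Z)
  read a, top Z: go to q1, push EBZ → (q1, caaaaaaa, EBZ)
  read c, top E: go to q0, push B → (q0, aaaaaaa, BBZ)
  read a, top B: go to q2, push ε → (q2, aaaaaa, BZ)
  read a, top B: go to q2, push EB → (q2, aaaaa, EBZ)
  read a, top E: go to q1, push BE → (q1, aaaa, BEBZ)
  read a, top B: go to q1, push ε → (q1, aaa, EBZ)
  read a, top E: go to q0, push ε → (q0, aa, BZ)
  read a, top B: go to q2, push ε → (q2, a, Z)
  read a, top Z: go to q2, push ε → (q2, ε, ε)
All input consumed and the stack is empty.

Accept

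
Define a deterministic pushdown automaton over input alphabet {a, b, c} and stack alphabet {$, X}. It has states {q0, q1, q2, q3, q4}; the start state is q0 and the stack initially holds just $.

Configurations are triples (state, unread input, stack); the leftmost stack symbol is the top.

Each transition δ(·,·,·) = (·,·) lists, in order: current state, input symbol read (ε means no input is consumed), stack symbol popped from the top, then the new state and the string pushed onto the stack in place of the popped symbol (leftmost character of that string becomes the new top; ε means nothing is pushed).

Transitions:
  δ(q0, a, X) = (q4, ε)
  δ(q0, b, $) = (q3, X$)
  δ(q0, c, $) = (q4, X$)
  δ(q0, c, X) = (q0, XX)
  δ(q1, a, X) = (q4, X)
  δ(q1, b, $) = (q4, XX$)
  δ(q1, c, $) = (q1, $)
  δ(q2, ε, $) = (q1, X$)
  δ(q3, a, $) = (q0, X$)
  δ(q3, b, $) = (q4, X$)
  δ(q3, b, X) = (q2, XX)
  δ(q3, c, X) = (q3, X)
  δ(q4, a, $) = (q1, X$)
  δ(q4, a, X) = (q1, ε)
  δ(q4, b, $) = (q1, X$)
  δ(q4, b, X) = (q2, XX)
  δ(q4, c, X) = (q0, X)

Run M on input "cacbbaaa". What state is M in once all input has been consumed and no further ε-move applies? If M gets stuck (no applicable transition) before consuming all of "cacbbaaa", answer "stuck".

stuck

(q0, cacbbaaa, $) ⊢ (q4, acbbaaa, X$) ⊢ (q1, cbbaaa, $) ⊢ (q1, bbaaa, $) ⊢ (q4, baaa, XX$) ⊢ (q2, aaa, XXX$)
No transition for (q2, a, top X); M blocks with input aaa remaining.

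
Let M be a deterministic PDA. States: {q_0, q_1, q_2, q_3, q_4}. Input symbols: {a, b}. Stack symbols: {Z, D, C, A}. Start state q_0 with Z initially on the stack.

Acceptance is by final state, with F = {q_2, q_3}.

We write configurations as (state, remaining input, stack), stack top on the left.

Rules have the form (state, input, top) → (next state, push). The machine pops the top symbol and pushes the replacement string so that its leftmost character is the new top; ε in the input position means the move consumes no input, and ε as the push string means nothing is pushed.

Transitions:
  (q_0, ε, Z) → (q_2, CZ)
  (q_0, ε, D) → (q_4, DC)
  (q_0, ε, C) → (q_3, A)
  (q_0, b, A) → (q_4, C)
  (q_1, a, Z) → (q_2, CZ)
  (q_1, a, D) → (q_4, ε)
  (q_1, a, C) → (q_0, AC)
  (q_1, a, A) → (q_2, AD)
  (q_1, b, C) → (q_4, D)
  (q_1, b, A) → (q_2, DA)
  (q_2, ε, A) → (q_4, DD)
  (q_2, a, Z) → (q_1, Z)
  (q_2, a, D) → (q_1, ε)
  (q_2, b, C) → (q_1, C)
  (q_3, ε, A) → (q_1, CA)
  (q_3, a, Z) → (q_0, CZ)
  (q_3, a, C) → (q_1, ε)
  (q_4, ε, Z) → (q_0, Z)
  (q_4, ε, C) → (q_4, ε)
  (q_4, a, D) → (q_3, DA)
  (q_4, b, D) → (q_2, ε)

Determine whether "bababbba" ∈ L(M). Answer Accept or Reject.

(q_0, bababbba, Z)
  ε-move, top Z: go to q_2, push CZ → (q_2, bababbba, CZ)
  read b, top C: go to q_1, push C → (q_1, ababbba, CZ)
  read a, top C: go to q_0, push AC → (q_0, babbba, ACZ)
  read b, top A: go to q_4, push C → (q_4, abbba, CCZ)
  ε-move, top C: go to q_4, push ε → (q_4, abbba, CZ)
  ε-move, top C: go to q_4, push ε → (q_4, abbba, Z)
  ε-move, top Z: go to q_0, push Z → (q_0, abbba, Z)
  ε-move, top Z: go to q_2, push CZ → (q_2, abbba, CZ)
No transition applies at (q_2, abbba, CZ); input not fully consumed.

Reject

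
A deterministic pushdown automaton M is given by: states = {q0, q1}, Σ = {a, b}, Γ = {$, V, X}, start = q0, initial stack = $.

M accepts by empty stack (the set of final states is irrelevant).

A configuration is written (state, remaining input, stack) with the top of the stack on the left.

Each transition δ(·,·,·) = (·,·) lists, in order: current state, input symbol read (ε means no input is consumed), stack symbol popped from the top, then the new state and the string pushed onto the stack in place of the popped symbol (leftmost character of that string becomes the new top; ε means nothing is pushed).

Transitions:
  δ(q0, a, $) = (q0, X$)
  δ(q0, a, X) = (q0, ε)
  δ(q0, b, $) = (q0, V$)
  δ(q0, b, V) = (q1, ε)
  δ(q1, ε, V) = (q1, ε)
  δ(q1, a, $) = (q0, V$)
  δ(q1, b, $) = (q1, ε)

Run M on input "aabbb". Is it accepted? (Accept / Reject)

(q0, aabbb, $)
  read a, top $: go to q0, push X$ → (q0, abbb, X$)
  read a, top X: go to q0, push ε → (q0, bbb, $)
  read b, top $: go to q0, push V$ → (q0, bb, V$)
  read b, top V: go to q1, push ε → (q1, b, $)
  read b, top $: go to q1, push ε → (q1, ε, ε)
All input consumed and the stack is empty.

Accept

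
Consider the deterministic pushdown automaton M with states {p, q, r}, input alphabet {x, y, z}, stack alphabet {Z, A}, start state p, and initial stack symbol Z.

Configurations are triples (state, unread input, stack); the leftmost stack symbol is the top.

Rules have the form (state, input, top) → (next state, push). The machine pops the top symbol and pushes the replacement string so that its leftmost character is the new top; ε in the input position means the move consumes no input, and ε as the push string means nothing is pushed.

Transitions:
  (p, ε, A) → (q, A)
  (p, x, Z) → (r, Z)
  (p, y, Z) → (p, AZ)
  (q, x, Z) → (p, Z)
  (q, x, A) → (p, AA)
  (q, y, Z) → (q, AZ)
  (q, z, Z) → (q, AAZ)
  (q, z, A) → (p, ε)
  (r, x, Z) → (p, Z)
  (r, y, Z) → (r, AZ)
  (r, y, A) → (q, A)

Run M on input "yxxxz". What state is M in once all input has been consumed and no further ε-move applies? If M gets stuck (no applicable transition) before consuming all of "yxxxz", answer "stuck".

q

(p, yxxxz, Z)
  read y, top Z: go to p, push AZ → (p, xxxz, AZ)
  ε-move, top A: go to q, push A → (q, xxxz, AZ)
  read x, top A: go to p, push AA → (p, xxz, AAZ)
  ε-move, top A: go to q, push A → (q, xxz, AAZ)
  read x, top A: go to p, push AA → (p, xz, AAAZ)
  ε-move, top A: go to q, push A → (q, xz, AAAZ)
  read x, top A: go to p, push AA → (p, z, AAAAZ)
  ε-move, top A: go to q, push A → (q, z, AAAAZ)
  read z, top A: go to p, push ε → (p, ε, AAAZ)
  ε-move, top A: go to q, push A → (q, ε, AAAZ)
All input consumed; M is in state q.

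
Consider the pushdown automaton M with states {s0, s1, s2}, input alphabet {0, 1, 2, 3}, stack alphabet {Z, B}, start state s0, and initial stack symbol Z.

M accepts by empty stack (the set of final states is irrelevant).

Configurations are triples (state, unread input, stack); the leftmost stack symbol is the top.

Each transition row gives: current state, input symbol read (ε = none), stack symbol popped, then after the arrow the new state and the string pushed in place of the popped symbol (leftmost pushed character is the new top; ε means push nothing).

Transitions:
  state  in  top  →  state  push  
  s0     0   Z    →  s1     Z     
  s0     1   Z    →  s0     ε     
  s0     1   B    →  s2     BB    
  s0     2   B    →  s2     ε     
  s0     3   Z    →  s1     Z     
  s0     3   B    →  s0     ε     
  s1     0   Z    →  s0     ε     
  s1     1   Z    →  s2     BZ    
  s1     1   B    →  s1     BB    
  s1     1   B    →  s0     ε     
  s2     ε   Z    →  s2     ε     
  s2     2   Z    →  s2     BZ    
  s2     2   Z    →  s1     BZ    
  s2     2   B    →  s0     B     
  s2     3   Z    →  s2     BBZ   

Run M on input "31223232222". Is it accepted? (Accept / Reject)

Accept

One accepting computation: (s0, 31223232222, Z) ⊢ (s1, 1223232222, Z) ⊢ (s2, 223232222, BZ) ⊢ (s0, 23232222, BZ) ⊢ (s2, 3232222, Z) ⊢ (s2, 232222, BBZ) ⊢ (s0, 32222, BBZ) ⊢ (s0, 2222, BZ) ⊢ (s2, 222, Z) ⊢ (s2, 22, BZ) ⊢ (s0, 2, BZ) ⊢ (s2, ε, Z) ⊢ (s2, ε, ε)
All input consumed and the stack is empty.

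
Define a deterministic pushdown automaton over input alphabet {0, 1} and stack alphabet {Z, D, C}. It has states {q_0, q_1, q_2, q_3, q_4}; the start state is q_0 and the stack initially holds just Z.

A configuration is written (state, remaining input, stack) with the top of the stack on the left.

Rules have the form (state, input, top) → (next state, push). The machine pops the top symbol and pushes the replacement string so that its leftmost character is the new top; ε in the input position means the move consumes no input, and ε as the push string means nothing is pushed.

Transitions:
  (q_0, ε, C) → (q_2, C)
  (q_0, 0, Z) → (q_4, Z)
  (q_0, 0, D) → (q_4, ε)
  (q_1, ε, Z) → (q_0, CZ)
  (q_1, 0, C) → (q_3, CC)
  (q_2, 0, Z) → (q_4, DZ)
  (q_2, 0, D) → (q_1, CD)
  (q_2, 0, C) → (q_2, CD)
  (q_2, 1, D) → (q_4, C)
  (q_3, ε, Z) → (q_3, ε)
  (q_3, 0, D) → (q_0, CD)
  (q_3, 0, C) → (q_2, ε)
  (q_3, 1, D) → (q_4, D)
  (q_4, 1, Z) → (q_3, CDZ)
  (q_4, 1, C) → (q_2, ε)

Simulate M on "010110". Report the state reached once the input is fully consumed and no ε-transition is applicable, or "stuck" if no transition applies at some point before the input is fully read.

q_4

(q_0, 010110, Z)
  read 0, top Z: go to q_4, push Z → (q_4, 10110, Z)
  read 1, top Z: go to q_3, push CDZ → (q_3, 0110, CDZ)
  read 0, top C: go to q_2, push ε → (q_2, 110, DZ)
  read 1, top D: go to q_4, push C → (q_4, 10, CZ)
  read 1, top C: go to q_2, push ε → (q_2, 0, Z)
  read 0, top Z: go to q_4, push DZ → (q_4, ε, DZ)
All input consumed; M is in state q_4.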